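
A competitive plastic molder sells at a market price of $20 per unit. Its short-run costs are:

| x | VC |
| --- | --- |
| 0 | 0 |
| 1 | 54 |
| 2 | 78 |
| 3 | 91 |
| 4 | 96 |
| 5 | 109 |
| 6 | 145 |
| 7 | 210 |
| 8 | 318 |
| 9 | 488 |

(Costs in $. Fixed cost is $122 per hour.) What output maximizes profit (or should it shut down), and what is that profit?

x = 0 (shut down); profit = -$122

Compute π = P·x − TC at each output: x=0: -122; x=1: -156; x=2: -160; x=3: -153; x=4: -138; x=5: -131; x=6: -147; x=7: -192; x=8: -280; x=9: -430.
Profit is highest at x = 0. Equivalently, the lowest AVC in the table is 109/5 ≈ $21.80 at x = 5, and P = $20 falls below it — price never covers variable cost, so the firm shuts down and loses only its fixed cost.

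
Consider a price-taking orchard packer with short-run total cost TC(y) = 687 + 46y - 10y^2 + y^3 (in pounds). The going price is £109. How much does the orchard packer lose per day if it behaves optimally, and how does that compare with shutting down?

Profit = -£39 at y = 9

AVC = 46 - 10y + y^2; min AVC = £21 at y = 5. Since P = £109 ≥ min AVC, the firm produces.
MC = 46 - 20y + 3y^2. Setting P = MC and taking the root on the rising branch gives y* = 9.
TR = 109·9 = 981. TC = 687 + 333 = 1020. Profit = 981 − 1020 = -£39.
Shutting down would mean losing the fixed cost of £687, so operating at a loss of £39 is better by £648.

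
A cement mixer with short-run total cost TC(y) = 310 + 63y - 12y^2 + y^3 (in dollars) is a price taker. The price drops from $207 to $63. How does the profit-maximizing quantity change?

MC = 63 - 24y + 3y^2; the shutdown threshold is min AVC = $27 (at y = 6).
With P = $207 above the shutdown price, P = MC gives y = 12.
At P = $63 ≥ min AVC, set P = MC: y = 8. The firm stays open but cuts output.

Output falls from 12 to 8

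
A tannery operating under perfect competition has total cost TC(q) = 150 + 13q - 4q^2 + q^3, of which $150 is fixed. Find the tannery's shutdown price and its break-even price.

AVC = 13 - 4q + q^2; minimized at q = 2, giving min AVC = $9. That is the shutdown price.
ATC = 150/q + 13 - 4q + q^2. Setting dATC/dq = −150/q^2 − 4 + 2q = 0 gives q = 5 (since 2·5^3 − 4·5^2 = 150).
min ATC = 150/5 + 13 − 4·5 + 5^2 = $48. That is the break-even price.
Between these two prices the firm operates at a loss; above $48 it earns a profit.

Shutdown price = $9; break-even price = $48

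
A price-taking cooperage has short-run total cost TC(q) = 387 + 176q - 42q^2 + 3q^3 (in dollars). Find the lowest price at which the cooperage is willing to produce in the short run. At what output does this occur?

The shutdown price is the minimum of AVC. VC = 176q - 42q^2 + 3q^3, so AVC = 176 - 42q + 3q^2.
At the minimum of AVC, MC = AVC. MC = 176 - 84q + 9q^2; setting MC = AVC gives 6q^2 - 42q = 0, so q = 7. min AVC = 29.
For P < $29 the firm produces nothing.

$29 per unit, at q = 7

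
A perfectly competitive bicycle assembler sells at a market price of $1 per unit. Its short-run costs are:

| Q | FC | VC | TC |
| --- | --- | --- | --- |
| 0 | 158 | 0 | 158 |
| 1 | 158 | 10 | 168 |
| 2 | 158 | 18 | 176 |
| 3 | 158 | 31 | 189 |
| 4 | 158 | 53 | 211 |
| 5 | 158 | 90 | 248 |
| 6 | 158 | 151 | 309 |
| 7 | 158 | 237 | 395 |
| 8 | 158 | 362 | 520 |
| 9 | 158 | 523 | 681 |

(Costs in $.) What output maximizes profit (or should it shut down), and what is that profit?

Q = 0 (shut down); profit = -$158

Compute π = P·Q − TC at each output: Q=0: -158; Q=1: -167; Q=2: -174; Q=3: -186; Q=4: -207; Q=5: -243; Q=6: -303; Q=7: -388; Q=8: -512; Q=9: -672.
Profit is highest at Q = 0. Equivalently, the lowest AVC in the table is 18/2 ≈ $9 at Q = 2, and P = $1 falls below it — price never covers variable cost, so the firm shuts down and loses only its fixed cost.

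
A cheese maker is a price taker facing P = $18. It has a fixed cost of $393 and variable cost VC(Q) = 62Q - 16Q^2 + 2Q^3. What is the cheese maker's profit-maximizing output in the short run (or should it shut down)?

Shut down

Strip out fixed cost: VC = 62Q - 16Q^2 + 2Q^3. Then AVC = 62 - 16Q + 2Q^2 and MC = 62 - 32Q + 6Q^2.
AVC is minimized where dAVC/dQ = -16 + 4Q = 0, at Q = 4; min AVC = 62 - 16·4 + 2·4^2 = $30.
P = $18 lies below min AVC = $30; no output level covers variable cost.
Shutting down limits the loss to fixed cost, $393.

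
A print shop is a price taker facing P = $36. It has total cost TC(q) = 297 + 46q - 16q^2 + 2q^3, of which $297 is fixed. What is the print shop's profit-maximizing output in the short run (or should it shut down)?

Produce at q = 5

Variable cost is VC = 46q - 16q^2 + 2q^3, so AVC = VC/q = 46 - 16q + 2q^2 and MC = dTC/dq = 46 - 32q + 6q^2.
AVC hits its minimum where MC = AVC, at q = 4, giving min AVC = 46 - 16·4 + 2·4^2 = $14.
Since P = $36 ≥ min AVC = $14, price covers variable cost and the firm should produce.
Set P = MC: 36 = 46 - 32q + 6q^2 → 10 - 32q + 6q^2 = 0. The roots are q = 1/3 and q = 5; the profit-maximizing output is on the rising part of MC, so q* = 5.
Check: AVC at q = 5 is $16 ≤ P, so revenue covers variable cost.
Profit = P·q − TC = 36·5 − 377 = -$197, a loss, but smaller than the $297 fixed cost the firm would lose by shutting down.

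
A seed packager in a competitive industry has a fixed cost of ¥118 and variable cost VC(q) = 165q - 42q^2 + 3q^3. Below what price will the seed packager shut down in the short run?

The firm shuts down when price falls below the minimum of average variable cost. AVC = VC/q = 165 - 42q + 3q^2.
dAVC/dq = -42 + 6q = 0 gives q = 7. min AVC = 165 - 42·7 + 3·7^2 = 18.
The firm shuts down for any P below ¥18.

¥18 per unit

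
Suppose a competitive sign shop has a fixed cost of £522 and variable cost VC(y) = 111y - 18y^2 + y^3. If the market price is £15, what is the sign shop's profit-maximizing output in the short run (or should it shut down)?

Variable cost is VC = 111y - 18y^2 + y^3, so AVC = VC/y = 111 - 18y + y^2 and MC = dTC/dy = 111 - 36y + 3y^2.
AVC is minimized where dAVC/dy = -18 + 2y = 0, at y = 9; min AVC = 111 - 18·9 + 9^2 = £30.
Since P = £15 < min AVC = £30, price fails to cover variable cost at any output.
The firm minimizes its loss by shutting down and losing only its fixed cost of £522.

Shut down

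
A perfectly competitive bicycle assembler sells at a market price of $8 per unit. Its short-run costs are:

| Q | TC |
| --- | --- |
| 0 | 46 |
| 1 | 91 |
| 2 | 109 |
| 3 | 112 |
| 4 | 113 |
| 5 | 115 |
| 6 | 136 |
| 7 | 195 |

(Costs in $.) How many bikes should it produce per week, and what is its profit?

Tabulate TR − TC: Q=0: -46; Q=1: -83; Q=2: -93; Q=3: -88; Q=4: -81; Q=5: -75; Q=6: -88; Q=7: -139.
Profit is highest at Q = 0. Equivalently, the lowest AVC in the table is 69/5 ≈ $13.80 at Q = 5, and P = $8 falls below it — price never covers variable cost, so the firm shuts down and loses only its fixed cost.

Q = 0 (shut down); profit = -$46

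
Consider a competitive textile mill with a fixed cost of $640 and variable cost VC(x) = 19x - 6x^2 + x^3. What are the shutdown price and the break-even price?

AVC = 19 - 6x + x^2; minimized at x = 3, giving min AVC = $10. That is the shutdown price.
ATC = 640/x + 19 - 6x + x^2. Setting dATC/dx = −640/x^2 − 6 + 2x = 0 gives x = 8 (since 2·8^3 − 6·8^2 = 640).
min ATC = 640/8 + 19 − 6·8 + 8^2 = $115. That is the break-even price.
Between these two prices the firm operates at a loss; above $115 it earns a profit.

Shutdown price = $10; break-even price = $115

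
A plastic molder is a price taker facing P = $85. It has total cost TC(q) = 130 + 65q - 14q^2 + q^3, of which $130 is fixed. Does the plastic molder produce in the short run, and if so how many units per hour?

From TC, MC = TC'(q) = 65 - 28q + 3q^2 and AVC = VC/q = 65 - 14q + q^2.
The AVC parabola has its vertex at q = 14/2 = 7, where AVC = 65 - 14·7 + 7^2 = $16.
Since P = $85 ≥ min AVC = $16, price covers variable cost and the firm should produce.
Set P = MC: 85 = 65 - 28q + 3q^2 → -20 - 28q + 3q^2 = 0. The roots are q = -2/3 and q = 10; the profit-maximizing output is on the rising part of MC, so q* = 10.
Check: AVC at q = 10 is $25 ≤ P, so revenue covers variable cost.
Profit = P·q − TC = 85·10 − 380 = $470.

Produce at q = 10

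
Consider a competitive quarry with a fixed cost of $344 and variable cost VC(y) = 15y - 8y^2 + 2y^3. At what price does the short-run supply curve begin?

$7 per unit

The shutdown price is the minimum of AVC. VC = 15y - 8y^2 + 2y^3, so AVC = 15 - 8y + 2y^2.
At the minimum of AVC, MC = AVC. MC = 15 - 16y + 6y^2; setting MC = AVC gives 4y^2 - 8y = 0, so y = 2. min AVC = 7.
For P < $7 the firm produces nothing.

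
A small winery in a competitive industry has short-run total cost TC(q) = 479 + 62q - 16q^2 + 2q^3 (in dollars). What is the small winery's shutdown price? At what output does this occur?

$30 per unit, at q = 4

The shutdown price is the minimum of AVC. VC = 62q - 16q^2 + 2q^3, so AVC = 62 - 16q + 2q^2.
At the minimum of AVC, MC = AVC. MC = 62 - 32q + 6q^2; setting MC = AVC gives 4q^2 - 16q = 0, so q = 4. min AVC = 30.
For P < $30 the firm produces nothing.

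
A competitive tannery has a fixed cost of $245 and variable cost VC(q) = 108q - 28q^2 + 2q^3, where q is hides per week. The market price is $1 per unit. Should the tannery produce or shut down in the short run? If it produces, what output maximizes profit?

Strip out fixed cost: VC = 108q - 28q^2 + 2q^3. Then AVC = 108 - 28q + 2q^2 and MC = 108 - 56q + 6q^2.
AVC is minimized where dAVC/dq = -28 + 4q = 0, at q = 7; min AVC = 108 - 28·7 + 2·7^2 = $10.
With P < min AVC ($1 < $10), every unit sold adds to the loss.
The firm minimizes its loss by shutting down and losing only its fixed cost of $245.

Shut down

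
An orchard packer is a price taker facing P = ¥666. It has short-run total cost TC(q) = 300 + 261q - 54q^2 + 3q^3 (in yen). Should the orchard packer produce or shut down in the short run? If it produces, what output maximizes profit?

Produce at q = 15

From TC, MC = TC'(q) = 261 - 108q + 9q^2 and AVC = VC/q = 261 - 54q + 3q^2.
The AVC parabola has its vertex at q = 54/6 = 9, where AVC = 261 - 54·9 + 3·9^2 = ¥18.
P = ¥666 exceeds min AVC = ¥18, so the firm stays open.
Solving P = MC: -405 - 108q + 9q^2 = 0 ⇒ q = -3 or 15. On the upward-sloping branch, q* = 15.
Check: AVC at q = 15 is ¥126 ≤ P, so revenue covers variable cost.
Profit = P·q − TC = 666·15 − 2190 = ¥7800.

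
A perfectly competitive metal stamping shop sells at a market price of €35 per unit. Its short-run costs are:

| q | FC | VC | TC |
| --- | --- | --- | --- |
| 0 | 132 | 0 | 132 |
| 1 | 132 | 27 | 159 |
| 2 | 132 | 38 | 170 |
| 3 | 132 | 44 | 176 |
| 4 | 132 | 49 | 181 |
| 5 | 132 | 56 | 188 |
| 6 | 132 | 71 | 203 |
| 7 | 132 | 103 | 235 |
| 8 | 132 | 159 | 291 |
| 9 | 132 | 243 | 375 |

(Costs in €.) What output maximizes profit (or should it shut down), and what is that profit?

q = 7; profit = €10

Tabulate TR − TC: q=0: -132; q=1: -124; q=2: -100; q=3: -71; q=4: -41; q=5: -13; q=6: 7; q=7: 10; q=8: -11; q=9: -60.
Profit is maximized at q = 7. AVC there is 103/7 = €14.71 ≤ P, so producing beats shutting down (which would give -€132).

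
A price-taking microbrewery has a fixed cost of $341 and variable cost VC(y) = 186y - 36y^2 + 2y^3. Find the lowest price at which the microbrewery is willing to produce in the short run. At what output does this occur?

$24 per unit, at y = 9

The firm shuts down when price falls below the minimum of average variable cost. AVC = VC/y = 186 - 36y + 2y^2.
At the minimum of AVC, MC = AVC. MC = 186 - 72y + 6y^2; setting MC = AVC gives 4y^2 - 36y = 0, so y = 9. min AVC = 24.
The firm shuts down for any P below $24.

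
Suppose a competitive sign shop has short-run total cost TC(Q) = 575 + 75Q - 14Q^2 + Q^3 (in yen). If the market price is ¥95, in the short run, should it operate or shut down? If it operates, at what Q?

Produce at Q = 10

Variable cost is VC = 75Q - 14Q^2 + Q^3, so AVC = VC/Q = 75 - 14Q + Q^2 and MC = dTC/dQ = 75 - 28Q + 3Q^2.
The AVC parabola has its vertex at Q = 14/2 = 7, where AVC = 75 - 14·7 + 7^2 = ¥26.
Since P = ¥95 ≥ min AVC = ¥26, price covers variable cost and the firm should produce.
Set P = MC: 95 = 75 - 28Q + 3Q^2 → -20 - 28Q + 3Q^2 = 0. The roots are Q = -2/3 and Q = 10; the profit-maximizing output is on the rising part of MC, so Q* = 10.
Check: AVC at Q = 10 is ¥35 ≤ P, so revenue covers variable cost.
Profit = P·Q − TC = 95·10 − 925 = ¥25.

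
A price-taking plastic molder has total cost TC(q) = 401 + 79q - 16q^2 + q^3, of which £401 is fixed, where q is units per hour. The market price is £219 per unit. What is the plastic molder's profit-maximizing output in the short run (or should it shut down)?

Strip out fixed cost: VC = 79q - 16q^2 + q^3. Then AVC = 79 - 16q + q^2 and MC = 79 - 32q + 3q^2.
AVC hits its minimum where MC = AVC, at q = 8, giving min AVC = 79 - 16·8 + 8^2 = £15.
P = £219 exceeds min AVC = £15, so the firm stays open.
P = MC gives -140 - 32q + 3q^2 = 0, with roots -10/3 and 14. Take the larger (rising MC): q* = 14.
Check: AVC at q = 14 is £51 ≤ P, so revenue covers variable cost.
Profit = P·q − TC = 219·14 − 1115 = £1951.

Produce at q = 14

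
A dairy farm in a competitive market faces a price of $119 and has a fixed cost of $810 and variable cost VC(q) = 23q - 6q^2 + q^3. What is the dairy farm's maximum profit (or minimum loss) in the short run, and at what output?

AVC = 23 - 6q + q^2 has its minimum $14 at q = 3; price $119 clears that bar, so the firm operates.
MC = 23 - 12q + 3q^2. Setting P = MC and taking the root on the rising branch gives q* = 8.
TR = 119·8 = 952. TC = 810 + 312 = 1122. Profit = 952 − 1122 = -$170.
By producing, the firm covers all variable cost plus $640 of fixed cost; shutting down would lose the full $810.

Profit = -$170 at q = 8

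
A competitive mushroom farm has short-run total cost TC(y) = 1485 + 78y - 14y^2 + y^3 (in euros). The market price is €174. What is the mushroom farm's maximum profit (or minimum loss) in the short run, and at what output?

AVC = 78 - 14y + y^2 has its minimum €29 at y = 7; price €174 clears that bar, so the firm operates.
With MC = 78 - 28y + 3y^2, P = MC on the upward-sloping part at y* = 12.
TR = 174·12 = 2088. TC = 1485 + 648 = 2133. Profit = 2088 − 2133 = -€45.
That loss of €45 beats the €1485 the firm would lose by shutting down; producing recovers €1440 of fixed cost.

Profit = -€45 at y = 12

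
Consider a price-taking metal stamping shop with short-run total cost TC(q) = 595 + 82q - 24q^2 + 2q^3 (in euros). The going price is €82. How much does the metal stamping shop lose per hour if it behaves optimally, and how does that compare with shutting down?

Profit = -€83 at q = 8

AVC = 82 - 24q + 2q^2; min AVC = €10 at q = 6. Since P = €82 ≥ min AVC, the firm produces.
With MC = 82 - 48q + 6q^2, P = MC on the upward-sloping part at q* = 8.
TR = 82·8 = 656. TC = 595 + 144 = 739. Profit = 656 − 739 = -€83.
That loss of €83 beats the €595 the firm would lose by shutting down; producing recovers €512 of fixed cost.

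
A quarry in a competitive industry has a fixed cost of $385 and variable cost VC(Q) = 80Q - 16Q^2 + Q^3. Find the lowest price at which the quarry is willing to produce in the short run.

Short-run supply begins at min AVC. From VC = 80Q - 16Q^2 + Q^3, AVC = 80 - 16Q + Q^2.
At the minimum of AVC, MC = AVC. MC = 80 - 32Q + 3Q^2; setting MC = AVC gives 2Q^2 - 16Q = 0, so Q = 8. min AVC = 16.
So the shutdown price is $16.

$16 per unit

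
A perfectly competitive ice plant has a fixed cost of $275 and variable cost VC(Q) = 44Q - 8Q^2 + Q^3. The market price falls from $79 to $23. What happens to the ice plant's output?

MC = 44 - 16Q + 3Q^2; the shutdown threshold is min AVC = $28 (at Q = 4).
With P = $79 above the shutdown price, P = MC gives Q = 7.
At P = $23 < min AVC = $28, price no longer covers variable cost at any output, so the firm shuts down: Q = 0.

Output falls from 7 to 0 (the firm shuts down)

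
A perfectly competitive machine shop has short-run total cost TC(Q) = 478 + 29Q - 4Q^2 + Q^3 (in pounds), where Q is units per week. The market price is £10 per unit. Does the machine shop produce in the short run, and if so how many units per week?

Shut down

Strip out fixed cost: VC = 29Q - 4Q^2 + Q^3. Then AVC = 29 - 4Q + Q^2 and MC = 29 - 8Q + 3Q^2.
The AVC parabola has its vertex at Q = 4/2 = 2, where AVC = 29 - 4·2 + 2^2 = £25.
With P < min AVC (£10 < £25), every unit sold adds to the loss.
The firm minimizes its loss by shutting down and losing only its fixed cost of £478.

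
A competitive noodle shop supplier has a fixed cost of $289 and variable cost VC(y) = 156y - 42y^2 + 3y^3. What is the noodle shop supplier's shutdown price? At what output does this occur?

$9 per unit, at y = 7

The shutdown price is the minimum of AVC. VC = 156y - 42y^2 + 3y^3, so AVC = 156 - 42y + 3y^2.
dAVC/dy = -42 + 6y = 0 gives y = 7. min AVC = 156 - 42·7 + 3·7^2 = 9.
For P < $9 the firm produces nothing.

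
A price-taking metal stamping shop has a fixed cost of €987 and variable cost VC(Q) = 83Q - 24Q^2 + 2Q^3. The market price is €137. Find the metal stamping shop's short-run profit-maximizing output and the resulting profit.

AVC = 83 - 24Q + 2Q^2; min AVC = €11 at Q = 6. Since P = €137 ≥ min AVC, the firm produces.
With MC = 83 - 48Q + 6Q^2, P = MC on the upward-sloping part at Q* = 9.
TR = 137·9 = 1233. TC = 987 + 261 = 1248. Profit = 1233 − 1248 = -€15.
By producing, the firm covers all variable cost plus €972 of fixed cost; shutting down would lose the full €987.

Profit = -€15 at Q = 9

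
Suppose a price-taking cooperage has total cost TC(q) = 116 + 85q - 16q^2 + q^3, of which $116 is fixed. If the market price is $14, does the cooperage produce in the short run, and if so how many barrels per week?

From TC, MC = TC'(q) = 85 - 32q + 3q^2 and AVC = VC/q = 85 - 16q + q^2.
AVC is minimized where dAVC/dq = -16 + 2q = 0, at q = 8; min AVC = 85 - 16·8 + 8^2 = $21.
Since P = $14 < min AVC = $21, price fails to cover variable cost at any output.
Shutting down limits the loss to fixed cost, $116.

Shut down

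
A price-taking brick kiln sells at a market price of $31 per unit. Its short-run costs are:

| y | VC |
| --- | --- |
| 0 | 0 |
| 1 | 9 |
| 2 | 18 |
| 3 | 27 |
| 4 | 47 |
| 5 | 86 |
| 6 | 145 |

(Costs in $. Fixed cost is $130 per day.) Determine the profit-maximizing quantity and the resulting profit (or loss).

Profit at each row (π = 31y − TC): y=0: -130; y=1: -108; y=2: -86; y=3: -64; y=4: -53; y=5: -61; y=6: -89.
Profit is maximized at y = 4. AVC there is 47/4 = $11.75 ≤ P, so producing beats shutting down (which would give -$130).

y = 4; profit = -$53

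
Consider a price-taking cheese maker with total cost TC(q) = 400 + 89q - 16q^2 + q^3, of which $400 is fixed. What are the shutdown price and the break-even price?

Shutdown price = $25; break-even price = $69

AVC = 89 - 16q + q^2; minimized at q = 8, giving min AVC = $25. That is the shutdown price.
ATC = 400/q + 89 - 16q + q^2. Setting dATC/dq = −400/q^2 − 16 + 2q = 0 gives q = 10 (since 2·10^3 − 16·10^2 = 400).
min ATC = 400/10 + 89 − 16·10 + 10^2 = $69. That is the break-even price.
Between these two prices the firm operates at a loss; above $69 it earns a profit.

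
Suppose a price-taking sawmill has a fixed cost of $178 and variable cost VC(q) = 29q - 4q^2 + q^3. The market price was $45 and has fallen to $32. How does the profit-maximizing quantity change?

Output falls from 4 to 3

AVC = 29 - 4q + q^2, minimized at q = 2 where min AVC = $25. MC = 29 - 8q + 3q^2.
With P = $45 above the shutdown price, P = MC gives q = 4.
At P = $32 ≥ min AVC, set P = MC: q = 3. The firm stays open but cuts output.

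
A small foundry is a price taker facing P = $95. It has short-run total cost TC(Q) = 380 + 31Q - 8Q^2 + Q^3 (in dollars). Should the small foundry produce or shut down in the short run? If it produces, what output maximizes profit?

Produce at Q = 8

Variable cost is VC = 31Q - 8Q^2 + Q^3, so AVC = VC/Q = 31 - 8Q + Q^2 and MC = dTC/dQ = 31 - 16Q + 3Q^2.
AVC hits its minimum where MC = AVC, at Q = 4, giving min AVC = 31 - 8·4 + 4^2 = $15.
P = $95 exceeds min AVC = $15, so the firm stays open.
P = MC gives -64 - 16Q + 3Q^2 = 0, with roots -8/3 and 8. Take the larger (rising MC): Q* = 8.
Check: AVC at Q = 8 is $31 ≤ P, so revenue covers variable cost.
Profit = P·Q − TC = 95·8 − 628 = $132.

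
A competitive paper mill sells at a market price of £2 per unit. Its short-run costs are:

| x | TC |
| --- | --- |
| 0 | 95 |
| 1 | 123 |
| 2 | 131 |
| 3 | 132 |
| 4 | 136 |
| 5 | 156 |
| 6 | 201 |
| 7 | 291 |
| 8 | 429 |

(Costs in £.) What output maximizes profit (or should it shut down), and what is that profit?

Compute π = P·x − TC at each output: x=0: -95; x=1: -121; x=2: -127; x=3: -126; x=4: -128; x=5: -146; x=6: -189; x=7: -277; x=8: -413.
Profit is highest at x = 0. Equivalently, the lowest AVC in the table is 41/4 ≈ £10.25 at x = 4, and P = £2 falls below it — price never covers variable cost, so the firm shuts down and loses only its fixed cost.

x = 0 (shut down); profit = -£95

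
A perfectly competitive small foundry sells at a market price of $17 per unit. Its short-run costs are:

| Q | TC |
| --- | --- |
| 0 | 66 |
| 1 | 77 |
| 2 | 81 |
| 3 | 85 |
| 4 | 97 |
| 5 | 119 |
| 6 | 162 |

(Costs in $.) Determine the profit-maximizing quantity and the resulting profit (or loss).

Tabulate TR − TC: Q=0: -66; Q=1: -60; Q=2: -47; Q=3: -34; Q=4: -29; Q=5: -34; Q=6: -60.
Profit is maximized at Q = 4. AVC there is 31/4 = $7.75 ≤ P, so producing beats shutting down (which would give -$66).

Q = 4; profit = -$29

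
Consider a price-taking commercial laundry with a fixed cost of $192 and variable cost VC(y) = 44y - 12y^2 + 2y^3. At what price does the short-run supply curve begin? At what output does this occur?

$26 per unit, at y = 3

Short-run supply begins at min AVC. From VC = 44y - 12y^2 + 2y^3, AVC = 44 - 12y + 2y^2.
dAVC/dy = -12 + 4y = 0 gives y = 3. min AVC = 44 - 12·3 + 2·3^2 = 26.
The firm shuts down for any P below $26.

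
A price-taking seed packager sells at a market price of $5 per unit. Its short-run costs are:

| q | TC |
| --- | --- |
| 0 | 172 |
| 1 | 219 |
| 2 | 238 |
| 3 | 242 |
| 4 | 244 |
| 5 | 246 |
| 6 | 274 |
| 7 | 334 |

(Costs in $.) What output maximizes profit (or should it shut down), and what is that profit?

q = 0 (shut down); profit = -$172

Profit at each row (π = 5q − TC): q=0: -172; q=1: -214; q=2: -228; q=3: -227; q=4: -224; q=5: -221; q=6: -244; q=7: -299.
Profit is highest at q = 0. Equivalently, the lowest AVC in the table is 74/5 ≈ $14.80 at q = 5, and P = $5 falls below it — price never covers variable cost, so the firm shuts down and loses only its fixed cost.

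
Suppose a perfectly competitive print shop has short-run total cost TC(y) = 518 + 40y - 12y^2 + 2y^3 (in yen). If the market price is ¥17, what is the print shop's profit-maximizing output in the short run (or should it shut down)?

Shut down

Variable cost is VC = 40y - 12y^2 + 2y^3, so AVC = VC/y = 40 - 12y + 2y^2 and MC = dTC/dy = 40 - 24y + 6y^2.
AVC is minimized where dAVC/dy = -12 + 4y = 0, at y = 3; min AVC = 40 - 12·3 + 2·3^2 = ¥22.
Since P = ¥17 < min AVC = ¥22, price fails to cover variable cost at any output.
The firm minimizes its loss by shutting down and losing only its fixed cost of ¥518.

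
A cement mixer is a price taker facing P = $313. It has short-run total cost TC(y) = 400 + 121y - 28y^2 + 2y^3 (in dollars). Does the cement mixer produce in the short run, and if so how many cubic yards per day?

Produce at y = 12

Strip out fixed cost: VC = 121y - 28y^2 + 2y^3. Then AVC = 121 - 28y + 2y^2 and MC = 121 - 56y + 6y^2.
The AVC parabola has its vertex at y = 28/4 = 7, where AVC = 121 - 28·7 + 2·7^2 = $23.
P = $313 exceeds min AVC = $23, so the firm stays open.
Solving P = MC: -192 - 56y + 6y^2 = 0 ⇒ y = -8/3 or 12. On the upward-sloping branch, y* = 12.
Check: AVC at y = 12 is $73 ≤ P, so revenue covers variable cost.
Profit = P·y − TC = 313·12 − 1276 = $2480.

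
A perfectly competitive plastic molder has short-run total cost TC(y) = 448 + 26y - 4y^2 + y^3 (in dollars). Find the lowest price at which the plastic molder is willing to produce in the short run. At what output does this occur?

Short-run supply begins at min AVC. From VC = 26y - 4y^2 + y^3, AVC = 26 - 4y + y^2.
dAVC/dy = -4 + 2y = 0 gives y = 2. min AVC = 26 - 4·2 + 2^2 = 22.
For P < $22 the firm produces nothing.

$22 per unit, at y = 2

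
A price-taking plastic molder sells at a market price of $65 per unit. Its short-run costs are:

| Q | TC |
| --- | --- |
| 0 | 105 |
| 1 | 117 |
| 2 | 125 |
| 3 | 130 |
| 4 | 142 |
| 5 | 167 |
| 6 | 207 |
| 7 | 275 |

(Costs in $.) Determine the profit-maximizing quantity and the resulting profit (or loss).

Tabulate TR − TC: Q=0: -105; Q=1: -52; Q=2: 5; Q=3: 65; Q=4: 118; Q=5: 158; Q=6: 183; Q=7: 180.
Profit is maximized at Q = 6. AVC there is 102/6 = $17 ≤ P, so producing beats shutting down (which would give -$105).

Q = 6; profit = $183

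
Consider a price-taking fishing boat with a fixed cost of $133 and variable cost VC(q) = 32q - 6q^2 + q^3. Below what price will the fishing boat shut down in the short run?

Short-run supply begins at min AVC. From VC = 32q - 6q^2 + q^3, AVC = 32 - 6q + q^2.
dAVC/dq = -6 + 2q = 0 gives q = 3. min AVC = 32 - 6·3 + 3^2 = 23.
So the shutdown price is $23.

$23 per unit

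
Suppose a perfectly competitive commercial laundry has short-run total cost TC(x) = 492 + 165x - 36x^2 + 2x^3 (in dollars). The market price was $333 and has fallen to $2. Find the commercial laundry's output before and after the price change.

Output falls from 14 to 0 (the firm shuts down)

MC = 165 - 72x + 6x^2; the shutdown threshold is min AVC = $3 (at x = 9).
At P = $333 ≥ min AVC, set P = MC on the rising branch: x = 14.
At P = $2 < min AVC = $3, price no longer covers variable cost at any output, so the firm shuts down: x = 0.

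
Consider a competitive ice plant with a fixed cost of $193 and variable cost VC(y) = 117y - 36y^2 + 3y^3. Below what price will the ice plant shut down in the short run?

$9 per unit

The firm shuts down when price falls below the minimum of average variable cost. AVC = VC/y = 117 - 36y + 3y^2.
dAVC/dy = -36 + 6y = 0 gives y = 6. min AVC = 117 - 36·6 + 3·6^2 = 9.
So the shutdown price is $9.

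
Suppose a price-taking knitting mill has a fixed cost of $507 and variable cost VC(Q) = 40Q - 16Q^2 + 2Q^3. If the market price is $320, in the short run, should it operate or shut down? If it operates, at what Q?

From TC, MC = TC'(Q) = 40 - 32Q + 6Q^2 and AVC = VC/Q = 40 - 16Q + 2Q^2.
AVC hits its minimum where MC = AVC, at Q = 4, giving min AVC = 40 - 16·4 + 2·4^2 = $8.
Since P = $320 ≥ min AVC = $8, price covers variable cost and the firm should produce.
Solving P = MC: -280 - 32Q + 6Q^2 = 0 ⇒ Q = -14/3 or 10. On the upward-sloping branch, Q* = 10.
Check: AVC at Q = 10 is $80 ≤ P, so revenue covers variable cost.
Profit = P·Q − TC = 320·10 − 1307 = $1893.

Produce at Q = 10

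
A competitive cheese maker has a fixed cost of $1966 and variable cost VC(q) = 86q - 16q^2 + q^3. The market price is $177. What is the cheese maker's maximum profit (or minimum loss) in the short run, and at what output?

AVC = 86 - 16q + q^2; min AVC = $22 at q = 8. Since P = $177 ≥ min AVC, the firm produces.
MC = 86 - 32q + 3q^2. Setting P = MC and taking the root on the rising branch gives q* = 13.
TR = 177·13 = 2301. TC = 1966 + 611 = 2577. Profit = 2301 − 2577 = -$276.
That loss of $276 beats the $1966 the firm would lose by shutting down; producing recovers $1690 of fixed cost.

Profit = -$276 at q = 13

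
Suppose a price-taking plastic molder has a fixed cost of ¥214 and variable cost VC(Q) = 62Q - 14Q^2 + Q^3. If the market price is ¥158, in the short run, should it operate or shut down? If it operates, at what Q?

From TC, MC = TC'(Q) = 62 - 28Q + 3Q^2 and AVC = VC/Q = 62 - 14Q + Q^2.
AVC is minimized where dAVC/dQ = -14 + 2Q = 0, at Q = 7; min AVC = 62 - 14·7 + 7^2 = ¥13.
Because ¥158 ≥ ¥13, revenue can cover variable cost; the firm operates.
Set P = MC: 158 = 62 - 28Q + 3Q^2 → -96 - 28Q + 3Q^2 = 0. The roots are Q = -8/3 and Q = 12; the profit-maximizing output is on the rising part of MC, so Q* = 12.
Check: AVC at Q = 12 is ¥38 ≤ P, so revenue covers variable cost.
Profit = P·Q − TC = 158·12 − 670 = ¥1226.

Produce at Q = 12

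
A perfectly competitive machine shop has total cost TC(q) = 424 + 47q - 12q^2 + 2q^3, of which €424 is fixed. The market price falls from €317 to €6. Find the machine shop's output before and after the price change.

Output falls from 9 to 0 (the firm shuts down)

MC = 47 - 24q + 6q^2; the shutdown threshold is min AVC = €29 (at q = 3).
At P = €317 ≥ min AVC, set P = MC on the rising branch: q = 9.
At P = €6 < min AVC = €29, price no longer covers variable cost at any output, so the firm shuts down: q = 0.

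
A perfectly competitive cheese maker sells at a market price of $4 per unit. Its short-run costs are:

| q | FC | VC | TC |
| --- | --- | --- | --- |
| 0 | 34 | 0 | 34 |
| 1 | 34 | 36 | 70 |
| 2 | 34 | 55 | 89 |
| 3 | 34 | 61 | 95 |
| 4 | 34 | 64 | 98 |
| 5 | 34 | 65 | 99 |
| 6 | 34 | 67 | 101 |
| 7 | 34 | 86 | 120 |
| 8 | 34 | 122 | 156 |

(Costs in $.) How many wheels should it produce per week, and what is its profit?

Compute π = P·q − TC at each output: q=0: -34; q=1: -66; q=2: -81; q=3: -83; q=4: -82; q=5: -79; q=6: -77; q=7: -92; q=8: -124.
Profit is highest at q = 0. Equivalently, the lowest AVC in the table is 67/6 ≈ $11.17 at q = 6, and P = $4 falls below it — price never covers variable cost, so the firm shuts down and loses only its fixed cost.

q = 0 (shut down); profit = -$34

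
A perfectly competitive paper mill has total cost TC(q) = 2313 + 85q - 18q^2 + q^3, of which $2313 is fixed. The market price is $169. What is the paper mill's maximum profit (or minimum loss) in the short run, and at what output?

AVC = 85 - 18q + q^2; min AVC = $4 at q = 9. Since P = $169 ≥ min AVC, the firm produces.
With MC = 85 - 36q + 3q^2, P = MC on the upward-sloping part at q* = 14.
TR = 169·14 = 2366. TC = 2313 + 406 = 2719. Profit = 2366 − 2719 = -$353.
Shutting down would mean losing the fixed cost of $2313, so operating at a loss of $353 is better by $1960.

Profit = -$353 at q = 14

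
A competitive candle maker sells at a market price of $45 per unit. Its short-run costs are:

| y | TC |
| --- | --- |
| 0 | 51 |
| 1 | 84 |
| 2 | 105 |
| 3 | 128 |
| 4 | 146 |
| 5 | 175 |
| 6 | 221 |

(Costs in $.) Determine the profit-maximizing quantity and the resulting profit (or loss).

Profit at each row (π = 45y − TC): y=0: -51; y=1: -39; y=2: -15; y=3: 7; y=4: 34; y=5: 50; y=6: 49.
Profit is maximized at y = 5. AVC there is 124/5 = $24.80 ≤ P, so producing beats shutting down (which would give -$51).

y = 5; profit = $50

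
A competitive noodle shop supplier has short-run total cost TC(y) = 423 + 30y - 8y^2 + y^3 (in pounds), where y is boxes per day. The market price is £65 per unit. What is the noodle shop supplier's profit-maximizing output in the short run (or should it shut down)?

Variable cost is VC = 30y - 8y^2 + y^3, so AVC = VC/y = 30 - 8y + y^2 and MC = dTC/dy = 30 - 16y + 3y^2.
The AVC parabola has its vertex at y = 8/2 = 4, where AVC = 30 - 8·4 + 4^2 = £14.
Because £65 ≥ £14, revenue can cover variable cost; the firm operates.
Solving P = MC: -35 - 16y + 3y^2 = 0 ⇒ y = -5/3 or 7. On the upward-sloping branch, y* = 7.
Check: AVC at y = 7 is £23 ≤ P, so revenue covers variable cost.
Profit = P·y − TC = 65·7 − 584 = -£129, a loss, but smaller than the £423 fixed cost the firm would lose by shutting down.

Produce at y = 7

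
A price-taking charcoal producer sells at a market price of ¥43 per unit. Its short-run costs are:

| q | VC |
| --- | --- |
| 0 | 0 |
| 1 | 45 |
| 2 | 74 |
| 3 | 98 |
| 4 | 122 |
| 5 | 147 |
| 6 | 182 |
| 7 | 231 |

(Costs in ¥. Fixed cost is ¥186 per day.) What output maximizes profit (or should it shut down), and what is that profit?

Profit at each row (π = 43q − TC): q=0: -186; q=1: -188; q=2: -174; q=3: -155; q=4: -136; q=5: -118; q=6: -110; q=7: -116.
Profit is maximized at q = 6. AVC there is 182/6 = ¥30.33 ≤ P, so producing beats shutting down (which would give -¥186).

q = 6; profit = -¥110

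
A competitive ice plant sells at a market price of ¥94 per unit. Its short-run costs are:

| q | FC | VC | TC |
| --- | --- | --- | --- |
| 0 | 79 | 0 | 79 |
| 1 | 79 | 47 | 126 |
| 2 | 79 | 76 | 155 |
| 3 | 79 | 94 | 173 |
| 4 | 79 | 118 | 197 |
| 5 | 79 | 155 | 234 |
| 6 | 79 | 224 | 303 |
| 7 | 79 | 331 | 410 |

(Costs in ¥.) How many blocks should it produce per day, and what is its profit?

q = 6; profit = ¥261

Tabulate TR − TC: q=0: -79; q=1: -32; q=2: 33; q=3: 109; q=4: 179; q=5: 236; q=6: 261; q=7: 248.
Profit is maximized at q = 6. AVC there is 224/6 = ¥37.33 ≤ P, so producing beats shutting down (which would give -¥79).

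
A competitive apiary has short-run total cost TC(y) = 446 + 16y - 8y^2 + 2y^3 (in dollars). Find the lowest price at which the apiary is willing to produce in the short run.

Short-run supply begins at min AVC. From VC = 16y - 8y^2 + 2y^3, AVC = 16 - 8y + 2y^2.
dAVC/dy = -8 + 4y = 0 gives y = 2. min AVC = 16 - 8·2 + 2·2^2 = 8.
The firm shuts down for any P below $8.

$8 per unit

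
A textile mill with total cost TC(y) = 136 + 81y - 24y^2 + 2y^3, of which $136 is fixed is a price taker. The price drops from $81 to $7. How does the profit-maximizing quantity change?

MC = 81 - 48y + 6y^2; the shutdown threshold is min AVC = $9 (at y = 6).
At P = $81 ≥ min AVC, set P = MC on the rising branch: y = 8.
At P = $7 < min AVC = $9, price no longer covers variable cost at any output, so the firm shuts down: y = 0.

Output falls from 8 to 0 (the firm shuts down)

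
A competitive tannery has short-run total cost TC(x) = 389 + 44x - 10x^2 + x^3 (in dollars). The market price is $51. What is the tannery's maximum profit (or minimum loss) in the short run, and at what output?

Profit = -$193 at x = 7

AVC = 44 - 10x + x^2 has its minimum $19 at x = 5; price $51 clears that bar, so the firm operates.
With MC = 44 - 20x + 3x^2, P = MC on the upward-sloping part at x* = 7.
TR = 51·7 = 357. TC = 389 + 161 = 550. Profit = 357 − 550 = -$193.
That loss of $193 beats the $389 the firm would lose by shutting down; producing recovers $196 of fixed cost.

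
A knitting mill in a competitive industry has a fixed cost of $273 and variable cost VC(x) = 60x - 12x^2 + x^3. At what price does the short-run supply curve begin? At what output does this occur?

The shutdown price is the minimum of AVC. VC = 60x - 12x^2 + x^3, so AVC = 60 - 12x + x^2.
At the minimum of AVC, MC = AVC. MC = 60 - 24x + 3x^2; setting MC = AVC gives 2x^2 - 12x = 0, so x = 6. min AVC = 24.
The firm shuts down for any P below $24.

$24 per unit, at x = 6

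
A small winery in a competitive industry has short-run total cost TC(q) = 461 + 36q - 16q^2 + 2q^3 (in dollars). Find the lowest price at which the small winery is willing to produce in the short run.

Short-run supply begins at min AVC. From VC = 36q - 16q^2 + 2q^3, AVC = 36 - 16q + 2q^2.
At the minimum of AVC, MC = AVC. MC = 36 - 32q + 6q^2; setting MC = AVC gives 4q^2 - 16q = 0, so q = 4. min AVC = 4.
So the shutdown price is $4.

$4 per unit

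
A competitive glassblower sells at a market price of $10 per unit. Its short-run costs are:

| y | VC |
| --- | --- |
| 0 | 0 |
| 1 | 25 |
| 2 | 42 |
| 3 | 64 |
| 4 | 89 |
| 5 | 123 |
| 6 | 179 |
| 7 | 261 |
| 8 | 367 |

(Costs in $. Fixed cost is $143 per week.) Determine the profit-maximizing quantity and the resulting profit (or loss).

Tabulate TR − TC: y=0: -143; y=1: -158; y=2: -165; y=3: -177; y=4: -192; y=5: -216; y=6: -262; y=7: -334; y=8: -430.
Profit is highest at y = 0. Equivalently, the lowest AVC in the table is 42/2 ≈ $21 at y = 2, and P = $10 falls below it — price never covers variable cost, so the firm shuts down and loses only its fixed cost.

y = 0 (shut down); profit = -$143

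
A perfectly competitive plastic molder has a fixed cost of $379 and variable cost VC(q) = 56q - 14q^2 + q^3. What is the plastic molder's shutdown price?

The firm shuts down when price falls below the minimum of average variable cost. AVC = VC/q = 56 - 14q + q^2.
dAVC/dq = -14 + 2q = 0 gives q = 7. min AVC = 56 - 14·7 + 7^2 = 7.
So the shutdown price is $7.

$7 per unit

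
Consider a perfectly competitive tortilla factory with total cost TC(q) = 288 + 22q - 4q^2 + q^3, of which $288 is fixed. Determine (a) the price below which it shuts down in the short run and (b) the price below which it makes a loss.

Shutdown price = $18; break-even price = $82

AVC = 22 - 4q + q^2; minimized at q = 2, giving min AVC = $18. That is the shutdown price.
ATC = 288/q + 22 - 4q + q^2. Setting dATC/dq = −288/q^2 − 4 + 2q = 0 gives q = 6 (since 2·6^3 − 4·6^2 = 288).
min ATC = 288/6 + 22 − 4·6 + 6^2 = $82. That is the break-even price.
Between these two prices the firm operates at a loss; above $82 it earns a profit.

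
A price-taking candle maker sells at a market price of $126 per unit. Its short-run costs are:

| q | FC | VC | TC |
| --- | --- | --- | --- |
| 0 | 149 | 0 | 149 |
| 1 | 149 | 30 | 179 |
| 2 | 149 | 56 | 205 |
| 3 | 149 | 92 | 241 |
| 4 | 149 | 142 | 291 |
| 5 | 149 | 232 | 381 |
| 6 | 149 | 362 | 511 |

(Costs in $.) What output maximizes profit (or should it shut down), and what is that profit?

Compute π = P·q − TC at each output: q=0: -149; q=1: -53; q=2: 47; q=3: 137; q=4: 213; q=5: 249; q=6: 245.
Profit is maximized at q = 5. AVC there is 232/5 = $46.40 ≤ P, so producing beats shutting down (which would give -$149).

q = 5; profit = $249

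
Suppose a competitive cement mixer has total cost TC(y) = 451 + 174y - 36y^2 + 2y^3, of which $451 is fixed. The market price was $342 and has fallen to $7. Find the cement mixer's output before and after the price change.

Output falls from 14 to 0 (the firm shuts down)

AVC = 174 - 36y + 2y^2, minimized at y = 9 where min AVC = $12. MC = 174 - 72y + 6y^2.
With P = $342 above the shutdown price, P = MC gives y = 14.
At P = $7 < min AVC = $12, price no longer covers variable cost at any output, so the firm shuts down: y = 0.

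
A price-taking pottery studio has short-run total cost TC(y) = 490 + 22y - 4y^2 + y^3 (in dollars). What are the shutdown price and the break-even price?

Shutdown price = $18; break-even price = $113

Shutdown price = min AVC. AVC = 22 - 4y + y^2, with vertex at y = 2 and minimum $18.
ATC = 490/y + 22 - 4y + y^2. Setting dATC/dy = −490/y^2 − 4 + 2y = 0 gives y = 7 (since 2·7^3 − 4·7^2 = 490).
min ATC = 490/7 + 22 − 4·7 + 7^2 = $113. That is the break-even price.
For $18 ≤ P < $113 the firm produces at a loss; below $18 it shuts down.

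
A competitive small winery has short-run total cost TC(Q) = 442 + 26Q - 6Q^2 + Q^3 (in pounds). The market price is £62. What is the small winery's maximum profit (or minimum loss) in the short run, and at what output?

AVC = 26 - 6Q + Q^2 has its minimum £17 at Q = 3; price £62 clears that bar, so the firm operates.
MC = 26 - 12Q + 3Q^2. Setting P = MC and taking the root on the rising branch gives Q* = 6.
TR = 62·6 = 372. TC = 442 + 156 = 598. Profit = 372 − 598 = -£226.
Shutting down would mean losing the fixed cost of £442, so operating at a loss of £226 is better by £216.

Profit = -£226 at Q = 6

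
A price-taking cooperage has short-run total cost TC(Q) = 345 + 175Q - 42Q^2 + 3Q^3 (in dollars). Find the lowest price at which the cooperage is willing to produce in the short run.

The firm shuts down when price falls below the minimum of average variable cost. AVC = VC/Q = 175 - 42Q + 3Q^2.
At the minimum of AVC, MC = AVC. MC = 175 - 84Q + 9Q^2; setting MC = AVC gives 6Q^2 - 42Q = 0, so Q = 7. min AVC = 28.
The firm shuts down for any P below $28.

$28 per unit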